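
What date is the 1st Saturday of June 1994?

1994-06-04

The first Saturday of June 1994 is June 4.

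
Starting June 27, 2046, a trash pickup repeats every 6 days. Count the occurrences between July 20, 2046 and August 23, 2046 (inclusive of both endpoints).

6

Occurrences land 6·i days after June 27, 2046 for i = 0, 1, 2, …
July 20, 2046 is 23 days after the start; 23 ÷ 6 = 3 remainder 5; since the remainder is 5, round up to i = 4. First occurrence in the window: #5 on July 21, 2046 (4×6 = 24 days in).
August 23, 2046 is 57 days after the start; 57 ÷ 6 = 9 remainder 3. Last occurrence in the window: #10 on August 20, 2046.
Occurrences #5 through #10: 6 in total.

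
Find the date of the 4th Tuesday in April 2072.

2072-04-26

The first Tuesday of April 2072 is April 5.
The 4th Tuesday is 3 weeks later: 5 + 21 = 26.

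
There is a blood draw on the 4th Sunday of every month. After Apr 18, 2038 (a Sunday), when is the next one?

Apr 2038 starts on a Thursday; its first Sunday is the 4th, so the 4th Sunday is the 25th — Apr 25, 2038.
Apr 25, 2038 is after Apr 18, 2038, so that is the next one.

Apr 25, 2038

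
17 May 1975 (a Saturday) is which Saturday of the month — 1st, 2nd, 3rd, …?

Day 17 falls in week ⌈17/7⌉ of the month.
Days 1–7 hold the 1st Saturday, 8–14 the 2nd, 15–21 the 3rd, 22–28 the 4th, 29–31 the 5th.
17 is in the range for the 3rd.

3rd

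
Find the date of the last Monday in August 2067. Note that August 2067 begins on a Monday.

August 2067 begins on a Monday, so the first Monday is August 1.
August 2067 has 31 days. Adding weeks: 1, 8, 15, 22, 29 — the last one ≤ 31 is the 29th.

August 29, 2067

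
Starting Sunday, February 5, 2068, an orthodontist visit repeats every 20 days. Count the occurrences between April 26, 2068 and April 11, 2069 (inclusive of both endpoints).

Occurrences land 20·i days after February 5, 2068 for i = 0, 1, 2, …
April 26, 2068 is 81 days after the start; 81 ÷ 20 = 4 remainder 1; since the remainder is 1, round up to i = 5. First occurrence in the window: #6 on May 15, 2068 (5×20 = 100 days in).
April 11, 2069 is 431 days after the start; 431 ÷ 20 = 21 remainder 11. Last occurrence in the window: #22 on March 31, 2069.
Occurrences #6 through #22: 17 in total.

17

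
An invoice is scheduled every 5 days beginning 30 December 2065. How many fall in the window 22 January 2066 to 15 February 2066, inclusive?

5

Occurrences land 5·i days after 30 December 2065 for i = 0, 1, 2, …
22 January 2066 is 23 days after the start; 23 ÷ 5 = 4 remainder 3; since the remainder is 3, round up to i = 5. First occurrence in the window: #6 on 24 January 2066 (5×5 = 25 days in).
15 February 2066 is 47 days after the start; 47 ÷ 5 = 9 remainder 2. Last occurrence in the window: #10 on 13 February 2066.
Occurrences #6 through #10: 5 in total.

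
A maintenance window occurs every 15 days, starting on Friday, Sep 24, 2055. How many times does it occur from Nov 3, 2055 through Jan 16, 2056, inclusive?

Occurrences land 15·i days after Sep 24, 2055 for i = 0, 1, 2, …
Nov 3, 2055 is 40 days after the start; 40 ÷ 15 = 2 remainder 10; since the remainder is 10, round up to i = 3. First occurrence in the window: #4 on Nov 8, 2055 (3×15 = 45 days in).
Jan 16, 2056 is 114 days after the start; 114 ÷ 15 = 7 remainder 9. Last occurrence in the window: #8 on Jan 7, 2056.
Occurrences #4 through #8: 5 in total.

5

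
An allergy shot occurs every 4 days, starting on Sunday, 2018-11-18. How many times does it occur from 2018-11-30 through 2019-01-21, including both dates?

14

Occurrences land 4·i days after 2018-11-18 for i = 0, 1, 2, …
2018-11-30 is 12 days after the start; 12 ÷ 4 = 3 remainder 0. First occurrence in the window: #4 on 2018-11-30 (3×4 = 12 days in).
2019-01-21 is 64 days after the start; 64 ÷ 4 = 16 remainder 0. Last occurrence in the window: #17 on 2019-01-21.
Occurrences #4 through #17: 14 in total.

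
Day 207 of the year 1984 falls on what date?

January has 31 days (207 − 31 = 176 remain).
February has 29 days (176 − 29 = 147 remain).
March has 31 days (147 − 31 = 116 remain).
April has 30 days (116 − 30 = 86 remain).
May has 31 days (86 − 31 = 55 remain).
June has 30 days (55 − 30 = 25 remain).
25 into July → July 25.

25 July 1984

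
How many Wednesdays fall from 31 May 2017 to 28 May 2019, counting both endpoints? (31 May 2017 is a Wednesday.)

31 May 2017 is a Wednesday; the first Wednesday on or after it is 31 May 2017.
From 31 May 2017 to 28 May 2019: 214 + 365 + 148 = 727 days (rest of 2017, 2018, to 28 May 2019 in 2019).
727 ÷ 7 = 103 full weeks with remainder 6, so 103 more Wednesdays after the first → 104.

104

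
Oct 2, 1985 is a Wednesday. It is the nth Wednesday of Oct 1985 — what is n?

Day 2 falls in week ⌈2/7⌉ of the month.
Days 1–7 hold the 1st Wednesday, 8–14 the 2nd, 15–21 the 3rd, 22–28 the 4th, 29–31 the 5th.
2 is in the range for the 1st.

1st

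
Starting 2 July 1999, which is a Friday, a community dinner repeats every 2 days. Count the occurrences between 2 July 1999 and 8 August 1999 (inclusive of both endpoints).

19

Occurrences land 2·i days after 2 July 1999 for i = 0, 1, 2, …
The window opens on the start date, so the first occurrence inside is #1 on 2 July 1999.
8 August 1999 is 37 days after the start; 37 ÷ 2 = 18 remainder 1. Last occurrence in the window: #19 on 7 August 1999.
Occurrences #1 through #19: 19 in total.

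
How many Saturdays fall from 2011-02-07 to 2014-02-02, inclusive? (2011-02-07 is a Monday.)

2011-02-07 is a Monday; the first Saturday on or after it is 2011-02-12 (5 days later).
From 2011-02-12 to 2014-02-02: 322 + 366 + 365 + 33 = 1086 days (rest of 2011, 2012, 2013, to 2014-02-02 in 2014).
1086 ÷ 7 = 155 full weeks with remainder 1, so 155 more Saturdays after the first → 156.

156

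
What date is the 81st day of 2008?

January has 31 days (81 − 31 = 50 remain).
February has 29 days (50 − 29 = 21 remain).
21 into March → March 21.

2008-03-21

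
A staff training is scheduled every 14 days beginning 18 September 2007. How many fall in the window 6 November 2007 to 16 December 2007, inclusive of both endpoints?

3

Occurrences land 14·i days after 18 September 2007 for i = 0, 1, 2, …
6 November 2007 is 49 days after the start; 49 ÷ 14 = 3 remainder 7; since the remainder is 7, round up to i = 4. First occurrence in the window: #5 on 13 November 2007 (4×14 = 56 days in).
16 December 2007 is 89 days after the start; 89 ÷ 14 = 6 remainder 5. Last occurrence in the window: #7 on 11 December 2007.
Occurrences #5 through #7: 3 in total.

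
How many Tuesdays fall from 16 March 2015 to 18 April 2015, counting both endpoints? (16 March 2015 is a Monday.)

5

16 March 2015 is a Monday; the first Tuesday on or after it is 17 March 2015 (1 day later).
From 17 March 2015 to 18 April 2015: 14 + 18 = 32 days (rest of March, April).
32 ÷ 7 = 4 full weeks with remainder 4, so 4 more Tuesdays after the first → 5.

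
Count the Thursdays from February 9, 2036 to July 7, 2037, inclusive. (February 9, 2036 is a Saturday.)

February 9, 2036 is a Saturday; the first Thursday on or after it is February 14, 2036 (5 days later).
From February 14, 2036 to July 7, 2037: 321 + 188 = 509 days (rest of 2036, to July 7, 2037 in 2037).
509 ÷ 7 = 72 full weeks with remainder 5, so 72 more Thursdays after the first → 73.

73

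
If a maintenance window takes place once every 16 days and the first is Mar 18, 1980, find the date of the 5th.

The 5th occurrence is 4 intervals after the first: 4 × 16 = 64 days after Mar 18, 1980.
Mar has 31 days — 13 days to the end of Mar leaves 51.
Apr has 30 days (21 left).
21 days into May → May 21, 1980.

May 21, 1980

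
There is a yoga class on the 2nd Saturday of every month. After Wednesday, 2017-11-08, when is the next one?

2017-11-11

November 2017 starts on a Wednesday; its first Saturday is the 4th, so the 2nd Saturday is the 11th — 2017-11-11.
2017-11-11 is after 2017-11-08, so that is the next one.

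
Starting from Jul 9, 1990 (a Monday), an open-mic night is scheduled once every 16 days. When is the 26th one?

Aug 13, 1991

The 26th occurrence is 25 intervals after the first: 25 × 16 = 400 days after Jul 9, 1990.
Jul has 31 days — 22 days to the end of Jul leaves 378.
Aug has 31 days (347 left).
Sep has 30 days (317 left).
Oct has 31 days (286 left).
Nov has 30 days (256 left).
Dec has 31 days (225 left).
Jan has 31 days (194 left).
Feb has 28 days (166 left).
Mar has 31 days (135 left).
Apr has 30 days (105 left).
May has 31 days (74 left).
Jun has 30 days (44 left).
Jul has 31 days (13 left).
13 days into Aug → Aug 13, 1991.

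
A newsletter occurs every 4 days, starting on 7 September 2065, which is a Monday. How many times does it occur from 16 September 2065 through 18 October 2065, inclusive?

Occurrences land 4·i days after 7 September 2065 for i = 0, 1, 2, …
16 September 2065 is 9 days after the start; 9 ÷ 4 = 2 remainder 1; since the remainder is 1, round up to i = 3. First occurrence in the window: #4 on 19 September 2065 (3×4 = 12 days in).
18 October 2065 is 41 days after the start; 41 ÷ 4 = 10 remainder 1. Last occurrence in the window: #11 on 17 October 2065.
Occurrences #4 through #11: 8 in total.

8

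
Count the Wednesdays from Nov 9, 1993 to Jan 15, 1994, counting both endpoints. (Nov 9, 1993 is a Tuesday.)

Nov 9, 1993 is a Tuesday; the first Wednesday on or after it is Nov 10, 1993 (1 day later).
From Nov 10, 1993 to Jan 15, 1994: 20 + 31 + 15 = 66 days (rest of Nov, Dec, Jan).
66 ÷ 7 = 9 full weeks with remainder 3, so 9 more Wednesdays after the first → 10.

10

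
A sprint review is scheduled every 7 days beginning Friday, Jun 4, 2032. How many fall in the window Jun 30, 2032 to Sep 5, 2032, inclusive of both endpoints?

Occurrences land 7·i days after Jun 4, 2032 for i = 0, 1, 2, …
Jun 30, 2032 is 26 days after the start; 26 ÷ 7 = 3 remainder 5; since the remainder is 5, round up to i = 4. First occurrence in the window: #5 on Jul 2, 2032 (4×7 = 28 days in).
Sep 5, 2032 is 93 days after the start; 93 ÷ 7 = 13 remainder 2. Last occurrence in the window: #14 on Sep 3, 2032.
Occurrences #5 through #14: 10 in total.

10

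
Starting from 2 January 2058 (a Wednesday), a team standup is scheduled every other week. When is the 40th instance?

2 July 2059

The 40th occurrence is 39 intervals after the first: 39 × 14 = 546 days after 2 January 2058.
January has 31 days — 29 days to the end of January leaves 517.
From end of January to end of 2058 is 334 days (183 left).
January has 31 days (152 left).
February has 28 days (124 left).
March has 31 days (93 left).
April has 30 days (63 left).
May has 31 days (32 left).
June has 30 days (2 left).
2 days into July → 2 July 2059.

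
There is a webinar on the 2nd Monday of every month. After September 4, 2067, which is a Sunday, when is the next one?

September 12, 2067

September 2067 starts on a Thursday; its first Monday is the 5th, so the 2nd Monday is the 12th — September 12, 2067.
September 12, 2067 is after September 4, 2067, so that is the next one.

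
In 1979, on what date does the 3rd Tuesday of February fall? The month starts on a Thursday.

February 20, 1979

February 1979 begins on a Thursday, so the first Tuesday is February 6 (5 days later).
The 3rd Tuesday is 2 weeks later: 6 + 14 = 20.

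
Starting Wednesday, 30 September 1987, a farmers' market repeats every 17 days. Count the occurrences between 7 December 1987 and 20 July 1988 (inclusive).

14

Occurrences land 17·i days after 30 September 1987 for i = 0, 1, 2, …
7 December 1987 is 68 days after the start; 68 ÷ 17 = 4 remainder 0. First occurrence in the window: #5 on 7 December 1987 (4×17 = 68 days in).
20 July 1988 is 294 days after the start; 294 ÷ 17 = 17 remainder 5. Last occurrence in the window: #18 on 15 July 1988.
Occurrences #5 through #18: 14 in total.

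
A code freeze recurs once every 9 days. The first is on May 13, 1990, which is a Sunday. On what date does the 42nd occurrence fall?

The 42nd occurrence is 41 intervals after the first: 41 × 9 = 369 days after May 13, 1990.
May has 31 days — 18 days to the end of May leaves 351.
June has 30 days (321 left).
July has 31 days (290 left).
August has 31 days (259 left).
September has 30 days (229 left).
October has 31 days (198 left).
November has 30 days (168 left).
December has 31 days (137 left).
January has 31 days (106 left).
February has 28 days (78 left).
March has 31 days (47 left).
April has 30 days (17 left).
17 days into May → May 17, 1991.

May 17, 1991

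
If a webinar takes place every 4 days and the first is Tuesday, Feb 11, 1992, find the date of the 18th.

Apr 19, 1992

The 18th occurrence is 17 intervals after the first: 17 × 4 = 68 days after Feb 11, 1992.
Feb has 29 days — 18 days to the end of Feb leaves 50.
Mar has 31 days (19 left).
19 days into Apr → Apr 19, 1992.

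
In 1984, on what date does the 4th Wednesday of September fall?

1984-09-26

The first Wednesday of September 1984 is September 5.
The 4th Wednesday is 3 weeks later: 5 + 21 = 26.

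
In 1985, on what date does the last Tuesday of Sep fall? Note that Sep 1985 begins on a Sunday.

Sep 1985 begins on a Sunday, so the first Tuesday is Sep 3 (2 days later).
Sep 1985 has 30 days. Adding weeks: 3, 10, 17, 24 — the last one ≤ 30 is the 24th.

Sep 24, 1985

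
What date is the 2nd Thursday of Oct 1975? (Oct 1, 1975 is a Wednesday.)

Oct 9, 1975

Oct 1975 begins on a Wednesday, so the first Thursday is Oct 2 (1 day later).
The 2nd Thursday is 1 weeks later: 2 + 7 = 9.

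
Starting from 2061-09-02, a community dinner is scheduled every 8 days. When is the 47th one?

The 47th occurrence is 46 intervals after the first: 46 × 8 = 368 days after 2061-09-02.
September has 30 days — 28 days to the end of September leaves 340.
October has 31 days (309 left).
November has 30 days (279 left).
December has 31 days (248 left).
January has 31 days (217 left).
February has 28 days (189 left).
March has 31 days (158 left).
April has 30 days (128 left).
May has 31 days (97 left).
June has 30 days (67 left).
July has 31 days (36 left).
August has 31 days (5 left).
5 days into September → 2062-09-05.

2062-09-05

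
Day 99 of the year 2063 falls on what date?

January has 31 days (99 − 31 = 68 remain).
February has 28 days (68 − 28 = 40 remain).
March has 31 days (40 − 31 = 9 remain).
9 into April → April 9.

9 April 2063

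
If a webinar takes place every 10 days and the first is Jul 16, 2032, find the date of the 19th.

Jan 12, 2033

The 19th occurrence is 18 intervals after the first: 18 × 10 = 180 days after Jul 16, 2032.
Jul has 31 days — 15 days to the end of Jul leaves 165.
Aug has 31 days (134 left).
Sep has 30 days (104 left).
Oct has 31 days (73 left).
Nov has 30 days (43 left).
Dec has 31 days (12 left).
12 days into Jan → Jan 12, 2033.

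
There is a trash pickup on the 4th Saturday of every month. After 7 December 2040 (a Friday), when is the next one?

December 2040 starts on a Saturday; its first Saturday is the 1st, so the 4th Saturday is the 22nd — 22 December 2040.
22 December 2040 is after 7 December 2040, so that is the next one.

22 December 2040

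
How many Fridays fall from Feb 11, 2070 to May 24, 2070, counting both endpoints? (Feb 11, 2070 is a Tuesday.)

15

Feb 11, 2070 is a Tuesday; the first Friday on or after it is Feb 14, 2070 (3 days later).
From Feb 14, 2070 to May 24, 2070: 14 + 31 + 30 + 24 = 99 days (rest of Feb, Mar, Apr, May).
99 ÷ 7 = 14 full weeks with remainder 1, so 14 more Fridays after the first → 15.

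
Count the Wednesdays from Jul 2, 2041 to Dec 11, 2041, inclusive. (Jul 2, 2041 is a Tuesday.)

24

Jul 2, 2041 is a Tuesday; the first Wednesday on or after it is Jul 3, 2041 (1 day later).
From Jul 3, 2041 to Dec 11, 2041: 28 + 31 + 30 + 31 + 30 + 11 = 161 days (rest of Jul, Aug, Sep, Oct, Nov, Dec).
161 ÷ 7 = 23 full weeks with remainder 0, so 23 more Wednesdays after the first → 24.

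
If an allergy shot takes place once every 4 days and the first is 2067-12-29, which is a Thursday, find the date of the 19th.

2068-03-10

The 19th occurrence is 18 intervals after the first: 18 × 4 = 72 days after 2067-12-29.
December has 31 days — 2 days to the end of December leaves 70.
January has 31 days (39 left).
February has 29 days (10 left).
10 days into March → 2068-03-10.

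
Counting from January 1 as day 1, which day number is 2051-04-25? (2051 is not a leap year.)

115

Days in months before April: 31 + 28 + 31 = 90.
Plus 25 days into April → day 115.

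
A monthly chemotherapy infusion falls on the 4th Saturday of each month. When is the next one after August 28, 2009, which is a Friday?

September 26, 2009

August 2009 starts on a Saturday; its first Saturday is the 1st, so the 4th Saturday is the 22nd — August 22, 2009.
That is not after August 28, 2009, so look at September 2009.
September 2009 starts on a Tuesday; its first Saturday is the 5th, so the 4th Saturday is the 26th — September 26, 2009.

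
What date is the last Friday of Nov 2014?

Nov 2014 begins on a Saturday, so the first Friday is Nov 7 (6 days later).
Nov 2014 has 30 days. Adding weeks: 7, 14, 21, 28 — the last one ≤ 30 is the 28th.

Nov 28, 2014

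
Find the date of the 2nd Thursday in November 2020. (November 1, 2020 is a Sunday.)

2020-11-12

November 2020 begins on a Sunday, so the first Thursday is November 5 (4 days later).
The 2nd Thursday is 1 weeks later: 5 + 7 = 12.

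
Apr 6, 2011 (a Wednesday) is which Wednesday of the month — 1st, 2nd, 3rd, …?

Day 6 falls in week ⌈6/7⌉ of the month.
Days 1–7 hold the 1st Wednesday, 8–14 the 2nd, 15–21 the 3rd, 22–28 the 4th, 29–31 the 5th.
6 is in the range for the 1st.

1st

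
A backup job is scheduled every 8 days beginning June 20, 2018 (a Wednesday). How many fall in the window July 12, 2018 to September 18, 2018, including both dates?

Occurrences land 8·i days after June 20, 2018 for i = 0, 1, 2, …
July 12, 2018 is 22 days after the start; 22 ÷ 8 = 2 remainder 6; since the remainder is 6, round up to i = 3. First occurrence in the window: #4 on July 14, 2018 (3×8 = 24 days in).
September 18, 2018 is 90 days after the start; 90 ÷ 8 = 11 remainder 2. Last occurrence in the window: #12 on September 16, 2018.
Occurrences #4 through #12: 9 in total.

9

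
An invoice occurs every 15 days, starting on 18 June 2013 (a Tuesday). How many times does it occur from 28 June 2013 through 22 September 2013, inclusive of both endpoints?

Occurrences land 15·i days after 18 June 2013 for i = 0, 1, 2, …
28 June 2013 is 10 days after the start; 10 ÷ 15 = 0 remainder 10; since the remainder is 10, round up to i = 1. First occurrence in the window: #2 on 3 July 2013 (1×15 = 15 days in).
22 September 2013 is 96 days after the start; 96 ÷ 15 = 6 remainder 6. Last occurrence in the window: #7 on 16 September 2013.
Occurrences #2 through #7: 6 in total.

6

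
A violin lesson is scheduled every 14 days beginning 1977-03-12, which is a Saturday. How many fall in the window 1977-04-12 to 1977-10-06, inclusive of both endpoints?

Occurrences land 14·i days after 1977-03-12 for i = 0, 1, 2, …
1977-04-12 is 31 days after the start; 31 ÷ 14 = 2 remainder 3; since the remainder is 3, round up to i = 3. First occurrence in the window: #4 on 1977-04-23 (3×14 = 42 days in).
1977-10-06 is 208 days after the start; 208 ÷ 14 = 14 remainder 12. Last occurrence in the window: #15 on 1977-09-24.
Occurrences #4 through #15: 12 in total.

12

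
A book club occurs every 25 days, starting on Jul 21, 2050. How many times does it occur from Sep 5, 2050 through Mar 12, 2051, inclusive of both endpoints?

8

Occurrences land 25·i days after Jul 21, 2050 for i = 0, 1, 2, …
Sep 5, 2050 is 46 days after the start; 46 ÷ 25 = 1 remainder 21; since the remainder is 21, round up to i = 2. First occurrence in the window: #3 on Sep 9, 2050 (2×25 = 50 days in).
Mar 12, 2051 is 234 days after the start; 234 ÷ 25 = 9 remainder 9. Last occurrence in the window: #10 on Mar 3, 2051.
Occurrences #3 through #10: 8 in total.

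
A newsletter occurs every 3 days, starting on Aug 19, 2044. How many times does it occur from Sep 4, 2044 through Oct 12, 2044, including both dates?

13

Occurrences land 3·i days after Aug 19, 2044 for i = 0, 1, 2, …
Sep 4, 2044 is 16 days after the start; 16 ÷ 3 = 5 remainder 1; since the remainder is 1, round up to i = 6. First occurrence in the window: #7 on Sep 6, 2044 (6×3 = 18 days in).
Oct 12, 2044 is 54 days after the start; 54 ÷ 3 = 18 remainder 0. Last occurrence in the window: #19 on Oct 12, 2044.
Occurrences #7 through #19: 13 in total.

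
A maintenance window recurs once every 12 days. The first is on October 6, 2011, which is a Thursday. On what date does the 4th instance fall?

The 4th occurrence is 3 intervals after the first: 3 × 12 = 36 days after October 6, 2011.
October has 31 days — 25 days to the end of October leaves 11.
11 days into November → November 11, 2011.

November 11, 2011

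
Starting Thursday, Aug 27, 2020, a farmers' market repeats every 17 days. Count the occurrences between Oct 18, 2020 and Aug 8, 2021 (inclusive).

Occurrences land 17·i days after Aug 27, 2020 for i = 0, 1, 2, …
Oct 18, 2020 is 52 days after the start; 52 ÷ 17 = 3 remainder 1; since the remainder is 1, round up to i = 4. First occurrence in the window: #5 on Nov 3, 2020 (4×17 = 68 days in).
Aug 8, 2021 is 346 days after the start; 346 ÷ 17 = 20 remainder 6. Last occurrence in the window: #21 on Aug 2, 2021.
Occurrences #5 through #21: 17 in total.

17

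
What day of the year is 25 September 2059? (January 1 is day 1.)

Days in months before September: 31 + 28 + 31 + 30 + 31 + 30 + 31 + 31 = 243.
Plus 25 days into September → day 268.

268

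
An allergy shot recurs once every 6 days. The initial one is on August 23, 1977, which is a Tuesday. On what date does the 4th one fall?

September 10, 1977

The 4th occurrence is 3 intervals after the first: 3 × 6 = 18 days after August 23, 1977.
August has 31 days — 8 days to the end of August leaves 10.
10 days into September → September 10, 1977.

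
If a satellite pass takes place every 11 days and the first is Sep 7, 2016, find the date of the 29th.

The 29th occurrence is 28 intervals after the first: 28 × 11 = 308 days after Sep 7, 2016.
Sep has 30 days — 23 days to the end of Sep leaves 285.
Oct has 31 days (254 left).
Nov has 30 days (224 left).
Dec has 31 days (193 left).
Jan has 31 days (162 left).
Feb has 28 days (134 left).
Mar has 31 days (103 left).
Apr has 30 days (73 left).
May has 31 days (42 left).
Jun has 30 days (12 left).
12 days into Jul → Jul 12, 2017.

Jul 12, 2017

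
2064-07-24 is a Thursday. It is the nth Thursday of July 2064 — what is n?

Day 24 falls in week ⌈24/7⌉ of the month.
Days 1–7 hold the 1st Thursday, 8–14 the 2nd, 15–21 the 3rd, 22–28 the 4th, 29–31 the 5th.
24 is in the range for the 4th.

4th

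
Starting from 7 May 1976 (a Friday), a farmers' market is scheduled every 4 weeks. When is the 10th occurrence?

The 10th occurrence is 9 intervals after the first: 9 × 28 = 252 days after 7 May 1976.
May has 31 days — 24 days to the end of May leaves 228.
June has 30 days (198 left).
July has 31 days (167 left).
August has 31 days (136 left).
September has 30 days (106 left).
October has 31 days (75 left).
November has 30 days (45 left).
December has 31 days (14 left).
14 days into January → 14 January 1977.

14 January 1977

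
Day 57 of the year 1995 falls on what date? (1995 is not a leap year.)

January has 31 days (57 − 31 = 26 remain).
26 into February → February 26.

1995-02-26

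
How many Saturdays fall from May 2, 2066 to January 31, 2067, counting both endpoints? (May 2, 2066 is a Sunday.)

39

May 2, 2066 is a Sunday; the first Saturday on or after it is May 8, 2066 (6 days later).
From May 8, 2066 to January 31, 2067: 23 + 30 + 31 + 31 + 30 + 31 + 30 + 31 + 31 = 268 days (rest of May, June, July, August, September, October, November, December, January).
268 ÷ 7 = 38 full weeks with remainder 2, so 38 more Saturdays after the first → 39.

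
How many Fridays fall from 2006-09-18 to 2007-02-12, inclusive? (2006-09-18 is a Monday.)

21

2006-09-18 is a Monday; the first Friday on or after it is 2006-09-22 (4 days later).
From 2006-09-22 to 2007-02-12: 8 + 31 + 30 + 31 + 31 + 12 = 143 days (rest of September, October, November, December, January, February).
143 ÷ 7 = 20 full weeks with remainder 3, so 20 more Fridays after the first → 21.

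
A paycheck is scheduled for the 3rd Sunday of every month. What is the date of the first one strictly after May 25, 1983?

May 1983 starts on a Sunday; its first Sunday is the 1st, so the 3rd Sunday is the 15th — May 15, 1983.
That is not after May 25, 1983, so look at June 1983.
June 1983 starts on a Wednesday; its first Sunday is the 5th, so the 3rd Sunday is the 19th — June 19, 1983.

June 19, 1983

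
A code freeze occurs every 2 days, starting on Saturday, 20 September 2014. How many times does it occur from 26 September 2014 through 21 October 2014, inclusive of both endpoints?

13

Occurrences land 2·i days after 20 September 2014 for i = 0, 1, 2, …
26 September 2014 is 6 days after the start; 6 ÷ 2 = 3 remainder 0. First occurrence in the window: #4 on 26 September 2014 (3×2 = 6 days in).
21 October 2014 is 31 days after the start; 31 ÷ 2 = 15 remainder 1. Last occurrence in the window: #16 on 20 October 2014.
Occurrences #4 through #16: 13 in total.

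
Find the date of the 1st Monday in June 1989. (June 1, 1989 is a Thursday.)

1989-06-05

June 1989 begins on a Thursday, so the first Monday is June 5 (4 days later).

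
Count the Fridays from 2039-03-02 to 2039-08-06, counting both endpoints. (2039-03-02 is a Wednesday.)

23

2039-03-02 is a Wednesday; the first Friday on or after it is 2039-03-04 (2 days later).
From 2039-03-04 to 2039-08-06: 27 + 30 + 31 + 30 + 31 + 6 = 155 days (rest of March, April, May, June, July, August).
155 ÷ 7 = 22 full weeks with remainder 1, so 22 more Fridays after the first → 23.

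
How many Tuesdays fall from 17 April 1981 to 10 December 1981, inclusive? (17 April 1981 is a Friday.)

34

17 April 1981 is a Friday; the first Tuesday on or after it is 21 April 1981 (4 days later).
From 21 April 1981 to 10 December 1981: 9 + 31 + 30 + 31 + 31 + 30 + 31 + 30 + 10 = 233 days (rest of April, May, June, July, August, September, October, November, December).
233 ÷ 7 = 33 full weeks with remainder 2, so 33 more Tuesdays after the first → 34.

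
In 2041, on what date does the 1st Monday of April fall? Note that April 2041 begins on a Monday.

April 2041 begins on a Monday, so the first Monday is April 1.

1 April 2041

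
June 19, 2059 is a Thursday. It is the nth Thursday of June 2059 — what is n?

3rd

Day 19 falls in week ⌈19/7⌉ of the month.
Days 1–7 hold the 1st Thursday, 8–14 the 2nd, 15–21 the 3rd, 22–28 the 4th, 29–31 the 5th.
19 is in the range for the 3rd.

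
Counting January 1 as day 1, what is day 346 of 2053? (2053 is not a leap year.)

January has 31 days (346 − 31 = 315 remain).
February has 28 days (315 − 28 = 287 remain).
March has 31 days (287 − 31 = 256 remain).
April has 30 days (256 − 30 = 226 remain).
May has 31 days (226 − 31 = 195 remain).
June has 30 days (195 − 30 = 165 remain).
July has 31 days (165 − 31 = 134 remain).
August has 31 days (134 − 31 = 103 remain).
September has 30 days (103 − 30 = 73 remain).
October has 31 days (73 − 31 = 42 remain).
November has 30 days (42 − 30 = 12 remain).
12 into December → December 12.

2053-12-12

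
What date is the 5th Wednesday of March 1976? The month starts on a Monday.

March 31, 1976

March 1976 begins on a Monday, so the first Wednesday is March 3 (2 days later).
The 5th Wednesday is 4 weeks later: 3 + 28 = 31.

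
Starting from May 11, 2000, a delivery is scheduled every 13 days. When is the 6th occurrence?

The 6th occurrence is 5 intervals after the first: 5 × 13 = 65 days after May 11, 2000.
May has 31 days — 20 days to the end of May leaves 45.
June has 30 days (15 left).
15 days into July → July 15, 2000.

July 15, 2000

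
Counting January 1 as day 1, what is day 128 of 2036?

2036-05-07

January has 31 days (128 − 31 = 97 remain).
February has 29 days (97 − 29 = 68 remain).
March has 31 days (68 − 31 = 37 remain).
April has 30 days (37 − 30 = 7 remain).
7 into May → May 7.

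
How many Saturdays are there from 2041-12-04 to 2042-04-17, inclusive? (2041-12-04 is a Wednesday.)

19

2041-12-04 is a Wednesday; the first Saturday on or after it is 2041-12-07 (3 days later).
From 2041-12-07 to 2042-04-17: 24 + 31 + 28 + 31 + 17 = 131 days (rest of December, January, February, March, April).
131 ÷ 7 = 18 full weeks with remainder 5, so 18 more Saturdays after the first → 19.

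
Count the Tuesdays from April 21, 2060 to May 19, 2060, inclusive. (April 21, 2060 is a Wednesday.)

4

April 21, 2060 is a Wednesday; the first Tuesday on or after it is April 27, 2060 (6 days later).
From April 27, 2060 to May 19, 2060: 3 + 19 = 22 days (rest of April, May).
22 ÷ 7 = 3 full weeks with remainder 1, so 3 more Tuesdays after the first → 4.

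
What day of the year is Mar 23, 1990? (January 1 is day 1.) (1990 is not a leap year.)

Days in months before Mar: 31 + 28 = 59.
Plus 23 days into Mar → day 82.

82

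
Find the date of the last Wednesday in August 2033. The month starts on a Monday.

August 31, 2033

August 2033 begins on a Monday, so the first Wednesday is August 3 (2 days later).
August 2033 has 31 days. Adding weeks: 3, 10, 17, 24, 31 — the last one ≤ 31 is the 31st.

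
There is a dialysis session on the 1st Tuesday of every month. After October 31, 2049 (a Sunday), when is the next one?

November 2, 2049

October 2049 starts on a Friday, so its 1st Tuesday is October 5, 2049 (4 days in).
That is not after October 31, 2049, so look at November 2049.
November 2049 starts on a Monday, so its 1st Tuesday is November 2, 2049 (1 day in).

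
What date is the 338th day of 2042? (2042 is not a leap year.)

2042-12-04

January has 31 days (338 − 31 = 307 remain).
February has 28 days (307 − 28 = 279 remain).
March has 31 days (279 − 31 = 248 remain).
April has 30 days (248 − 30 = 218 remain).
May has 31 days (218 − 31 = 187 remain).
June has 30 days (187 − 30 = 157 remain).
July has 31 days (157 − 31 = 126 remain).
August has 31 days (126 − 31 = 95 remain).
September has 30 days (95 − 30 = 65 remain).
October has 31 days (65 − 31 = 34 remain).
November has 30 days (34 − 30 = 4 remain).
4 into December → December 4.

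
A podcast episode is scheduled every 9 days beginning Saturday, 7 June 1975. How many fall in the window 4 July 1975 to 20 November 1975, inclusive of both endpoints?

16

Occurrences land 9·i days after 7 June 1975 for i = 0, 1, 2, …
4 July 1975 is 27 days after the start; 27 ÷ 9 = 3 remainder 0. First occurrence in the window: #4 on 4 July 1975 (3×9 = 27 days in).
20 November 1975 is 166 days after the start; 166 ÷ 9 = 18 remainder 4. Last occurrence in the window: #19 on 16 November 1975.
Occurrences #4 through #19: 16 in total.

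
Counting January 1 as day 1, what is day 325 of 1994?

January has 31 days (325 − 31 = 294 remain).
February has 28 days (294 − 28 = 266 remain).
March has 31 days (266 − 31 = 235 remain).
April has 30 days (235 − 30 = 205 remain).
May has 31 days (205 − 31 = 174 remain).
June has 30 days (174 − 30 = 144 remain).
July has 31 days (144 − 31 = 113 remain).
August has 31 days (113 − 31 = 82 remain).
September has 30 days (82 − 30 = 52 remain).
October has 31 days (52 − 31 = 21 remain).
21 into November → November 21.

1994-11-21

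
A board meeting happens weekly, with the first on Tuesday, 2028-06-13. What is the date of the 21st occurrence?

The 21st occurrence is 20 intervals after the first: 20 × 7 = 140 days after 2028-06-13.
June has 30 days — 17 days to the end of June leaves 123.
July has 31 days (92 left).
August has 31 days (61 left).
September has 30 days (31 left).
31 days into October → 2028-10-31.

2028-10-31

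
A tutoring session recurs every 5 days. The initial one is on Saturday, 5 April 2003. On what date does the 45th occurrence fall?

The 45th occurrence is 44 intervals after the first: 44 × 5 = 220 days after 5 April 2003.
April has 30 days — 25 days to the end of April leaves 195.
May has 31 days (164 left).
June has 30 days (134 left).
July has 31 days (103 left).
August has 31 days (72 left).
September has 30 days (42 left).
October has 31 days (11 left).
11 days into November → 11 November 2003.

11 November 2003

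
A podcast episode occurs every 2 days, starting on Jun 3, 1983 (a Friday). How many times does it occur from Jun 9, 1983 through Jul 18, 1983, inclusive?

Occurrences land 2·i days after Jun 3, 1983 for i = 0, 1, 2, …
Jun 9, 1983 is 6 days after the start; 6 ÷ 2 = 3 remainder 0. First occurrence in the window: #4 on Jun 9, 1983 (3×2 = 6 days in).
Jul 18, 1983 is 45 days after the start; 45 ÷ 2 = 22 remainder 1. Last occurrence in the window: #23 on Jul 17, 1983.
Occurrences #4 through #23: 20 in total.

20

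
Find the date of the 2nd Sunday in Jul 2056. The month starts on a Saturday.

Jul 2056 begins on a Saturday, so the first Sunday is Jul 2 (1 day later).
The 2nd Sunday is 1 weeks later: 2 + 7 = 9.

Jul 9, 2056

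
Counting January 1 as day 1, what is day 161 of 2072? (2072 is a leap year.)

2072-06-09

January has 31 days (161 − 31 = 130 remain).
February has 29 days (130 − 29 = 101 remain).
March has 31 days (101 − 31 = 70 remain).
April has 30 days (70 − 30 = 40 remain).
May has 31 days (40 − 31 = 9 remain).
9 into June → June 9.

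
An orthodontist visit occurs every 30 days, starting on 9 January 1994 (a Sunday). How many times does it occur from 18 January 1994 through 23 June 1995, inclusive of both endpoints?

Occurrences land 30·i days after 9 January 1994 for i = 0, 1, 2, …
18 January 1994 is 9 days after the start; 9 ÷ 30 = 0 remainder 9; since the remainder is 9, round up to i = 1. First occurrence in the window: #2 on 8 February 1994 (1×30 = 30 days in).
23 June 1995 is 530 days after the start; 530 ÷ 30 = 17 remainder 20. Last occurrence in the window: #18 on 3 June 1995.
Occurrences #2 through #18: 17 in total.

17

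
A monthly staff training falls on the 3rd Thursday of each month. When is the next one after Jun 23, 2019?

Jun 2019 starts on a Saturday; its first Thursday is the 6th, so the 3rd Thursday is the 20th — Jun 20, 2019.
That is not after Jun 23, 2019, so look at Jul 2019.
Jul 2019 starts on a Monday; its first Thursday is the 4th, so the 3rd Thursday is the 18th — Jul 18, 2019.

Jul 18, 2019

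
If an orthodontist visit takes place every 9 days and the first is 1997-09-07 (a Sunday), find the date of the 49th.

The 49th occurrence is 48 intervals after the first: 48 × 9 = 432 days after 1997-09-07.
September has 30 days — 23 days to the end of September leaves 409.
From end of September to end of 1997 is 92 days (317 left).
January has 31 days (286 left).
February has 28 days (258 left).
March has 31 days (227 left).
April has 30 days (197 left).
May has 31 days (166 left).
June has 30 days (136 left).
July has 31 days (105 left).
August has 31 days (74 left).
September has 30 days (44 left).
October has 31 days (13 left).
13 days into November → 1998-11-13.

1998-11-13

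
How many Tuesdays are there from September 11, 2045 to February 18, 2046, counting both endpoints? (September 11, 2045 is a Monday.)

September 11, 2045 is a Monday; the first Tuesday on or after it is September 12, 2045 (1 day later).
From September 12, 2045 to February 18, 2046: 18 + 31 + 30 + 31 + 31 + 18 = 159 days (rest of September, October, November, December, January, February).
159 ÷ 7 = 22 full weeks with remainder 5, so 22 more Tuesdays after the first → 23.

23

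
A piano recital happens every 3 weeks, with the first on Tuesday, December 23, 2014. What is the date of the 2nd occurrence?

January 13, 2015

The 2nd occurrence is 1 interval after the first: 1 × 21 = 21 days after December 23, 2014.
December has 31 days — 8 days to the end of December leaves 13.
13 days into January → January 13, 2015.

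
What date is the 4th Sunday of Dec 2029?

Dec 23, 2029

Dec 2029 begins on a Saturday, so the first Sunday is Dec 2 (1 day later).
The 4th Sunday is 3 weeks later: 2 + 21 = 23.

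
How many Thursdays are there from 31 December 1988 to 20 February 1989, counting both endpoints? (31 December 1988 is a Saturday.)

7

31 December 1988 is a Saturday; the first Thursday on or after it is 5 January 1989 (5 days later).
From 5 January 1989 to 20 February 1989: 26 + 20 = 46 days (rest of January, February).
46 ÷ 7 = 6 full weeks with remainder 4, so 6 more Thursdays after the first → 7.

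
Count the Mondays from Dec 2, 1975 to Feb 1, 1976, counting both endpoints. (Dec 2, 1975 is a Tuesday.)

8

Dec 2, 1975 is a Tuesday; the first Monday on or after it is Dec 8, 1975 (6 days later).
From Dec 8, 1975 to Feb 1, 1976: 23 + 31 + 1 = 55 days (rest of Dec, Jan, Feb).
55 ÷ 7 = 7 full weeks with remainder 6, so 7 more Mondays after the first → 8.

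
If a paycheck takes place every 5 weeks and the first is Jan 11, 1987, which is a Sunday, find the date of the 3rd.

Mar 22, 1987

The 3rd occurrence is 2 intervals after the first: 2 × 35 = 70 days after Jan 11, 1987.
Jan has 31 days — 20 days to the end of Jan leaves 50.
Feb has 28 days (22 left).
22 days into Mar → Mar 22, 1987.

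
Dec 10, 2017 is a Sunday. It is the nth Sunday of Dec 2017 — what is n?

2nd

Day 10 falls in week ⌈10/7⌉ of the month.
Days 1–7 hold the 1st Sunday, 8–14 the 2nd, 15–21 the 3rd, 22–28 the 4th, 29–31 the 5th.
10 is in the range for the 2nd.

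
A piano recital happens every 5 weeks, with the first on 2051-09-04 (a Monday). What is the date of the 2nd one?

2051-10-09

The 2nd occurrence is 1 interval after the first: 1 × 35 = 35 days after 2051-09-04.
September has 30 days — 26 days to the end of September leaves 9.
9 days into October → 2051-10-09.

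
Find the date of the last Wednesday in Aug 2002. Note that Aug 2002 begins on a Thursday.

Aug 2002 begins on a Thursday, so the first Wednesday is Aug 7 (6 days later).
Aug 2002 has 31 days. Adding weeks: 7, 14, 21, 28 — the last one ≤ 31 is the 28th.

Aug 28, 2002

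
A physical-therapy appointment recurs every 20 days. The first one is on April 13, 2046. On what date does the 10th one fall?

October 10, 2046

The 10th occurrence is 9 intervals after the first: 9 × 20 = 180 days after April 13, 2046.
April has 30 days — 17 days to the end of April leaves 163.
May has 31 days (132 left).
June has 30 days (102 left).
July has 31 days (71 left).
August has 31 days (40 left).
September has 30 days (10 left).
10 days into October → October 10, 2046.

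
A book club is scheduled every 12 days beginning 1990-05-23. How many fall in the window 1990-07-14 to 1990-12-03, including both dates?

12

Occurrences land 12·i days after 1990-05-23 for i = 0, 1, 2, …
1990-07-14 is 52 days after the start; 52 ÷ 12 = 4 remainder 4; since the remainder is 4, round up to i = 5. First occurrence in the window: #6 on 1990-07-22 (5×12 = 60 days in).
1990-12-03 is 194 days after the start; 194 ÷ 12 = 16 remainder 2. Last occurrence in the window: #17 on 1990-12-01.
Occurrences #6 through #17: 12 in total.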